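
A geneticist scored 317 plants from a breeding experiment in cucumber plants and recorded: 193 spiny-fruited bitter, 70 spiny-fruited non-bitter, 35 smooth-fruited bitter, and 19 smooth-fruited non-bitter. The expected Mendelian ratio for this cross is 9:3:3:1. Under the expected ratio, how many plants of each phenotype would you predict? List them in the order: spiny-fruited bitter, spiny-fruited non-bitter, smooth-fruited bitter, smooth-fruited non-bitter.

178.3125, 59.4375, 59.4375, 19.8125

Total ratio parts = 16. Expected numbers out of 317:
  spiny-fruited bitter: 317 × 9/16 = 178.3125
  spiny-fruited non-bitter: 317 × 3/16 = 59.4375
  smooth-fruited bitter: 317 × 3/16 = 59.4375
  smooth-fruited non-bitter: 317 × 1/16 = 19.8125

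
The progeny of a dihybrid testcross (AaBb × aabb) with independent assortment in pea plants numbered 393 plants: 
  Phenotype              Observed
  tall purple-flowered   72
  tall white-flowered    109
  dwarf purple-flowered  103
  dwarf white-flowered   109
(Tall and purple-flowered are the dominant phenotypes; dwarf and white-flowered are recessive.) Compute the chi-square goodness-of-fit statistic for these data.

A dihybrid testcross with independent assortment gives a 1:1:1:1 ratio.
The 1:1:1:1 ratio has 4 parts, so with N = 393 the expected counts are:
  tall purple-flowered: 393 × 1/4 = 98.25
  tall white-flowered: 393 × 1/4 = 98.25
  dwarf purple-flowered: 393 × 1/4 = 98.25
  dwarf white-flowered: 393 × 1/4 = 98.25
χ² = Σ (O − E)² / E
  tall purple-flowered: (72 − 98.25)² / 98.25 = 7.0134
  tall white-flowered: (109 − 98.25)² / 98.25 = 1.1762
  dwarf purple-flowered: (103 − 98.25)² / 98.25 = 0.2296
  dwarf white-flowered: (109 − 98.25)² / 98.25 = 1.1762
χ² = 7.0134 + 1.1762 + 0.2296 + 1.1762 = 9.5954 ≈ 9.595

9.595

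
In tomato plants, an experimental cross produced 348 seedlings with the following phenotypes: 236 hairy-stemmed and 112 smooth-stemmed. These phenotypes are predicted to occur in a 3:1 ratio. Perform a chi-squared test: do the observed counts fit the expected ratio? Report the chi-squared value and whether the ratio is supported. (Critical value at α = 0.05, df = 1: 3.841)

The 3:1 ratio has 4 parts, so with N = 348 the expected counts are:
  hairy-stemmed: 348 × 3/4 = 261
  smooth-stemmed: 348 × 1/4 = 87
χ² = Σ (O − E)² / E
  hairy-stemmed: (236 − 261)² / 261 = 2.3946
  smooth-stemmed: (112 − 87)² / 87 = 7.1839
χ² = 2.3946 + 7.1839 = 9.5785 ≈ 9.579
Degrees of freedom = 2 − 1 = 1; critical value at α = 0.05 is 3.841.
Since 9.579 > 3.841, we reject the null hypothesis — the data do not fit the 3:1 ratio.

9.579; not consistent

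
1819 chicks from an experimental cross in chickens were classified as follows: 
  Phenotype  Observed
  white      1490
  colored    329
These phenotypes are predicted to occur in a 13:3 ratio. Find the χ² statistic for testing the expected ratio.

0.525

The 13:3 ratio has 16 parts, so with N = 1819 the expected counts are:
  white: 1819 × 13/16 = 1477.9375
  colored: 1819 × 3/16 = 341.0625
χ² = Σ (O − E)² / E
  white: (1490 − 1477.9375)² / 1477.9375 = 0.0985
  colored: (329 − 341.0625)² / 341.0625 = 0.4266
χ² = 0.0985 + 0.4266 = 0.5251 ≈ 0.525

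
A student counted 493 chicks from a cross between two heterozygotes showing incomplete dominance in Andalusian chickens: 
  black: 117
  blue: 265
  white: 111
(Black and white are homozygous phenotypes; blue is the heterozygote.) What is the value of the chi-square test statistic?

2.923

With incomplete dominance, a heterozygote × heterozygote cross gives a 1:2:1 phenotypic ratio.
Total ratio parts = 4. Expected numbers out of 493:
  black: 493 × 1/4 = 123.25
  blue: 493 × 2/4 = 246.5
  white: 493 × 1/4 = 123.25
χ² = Σ (O − E)² / E
  black: (117 − 123.25)² / 123.25 = 0.3169
  blue: (265 − 246.5)² / 246.5 = 1.3884
  white: (111 − 123.25)² / 123.25 = 1.2175
χ² = 0.3169 + 1.3884 + 1.2175 = 2.9228 ≈ 2.923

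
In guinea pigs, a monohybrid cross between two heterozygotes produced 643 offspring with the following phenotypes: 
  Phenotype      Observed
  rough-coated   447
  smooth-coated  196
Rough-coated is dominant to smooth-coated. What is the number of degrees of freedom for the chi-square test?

1

For a monohybrid cross between heterozygotes with complete dominance, the expected phenotypic ratio is 3:1.
A goodness-of-fit test with 2 phenotype classes has df = 2 − 1 = 1.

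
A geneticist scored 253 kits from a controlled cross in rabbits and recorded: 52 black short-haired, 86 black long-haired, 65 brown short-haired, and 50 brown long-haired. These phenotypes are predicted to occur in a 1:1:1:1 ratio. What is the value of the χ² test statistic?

The 1:1:1:1 ratio has 4 parts, so with N = 253 the expected counts are:
  black short-haired: 253 × 1/4 = 63.25
  black long-haired: 253 × 1/4 = 63.25
  brown short-haired: 253 × 1/4 = 63.25
  brown long-haired: 253 × 1/4 = 63.25
χ² = Σ (O − E)² / E
  black short-haired: (52 − 63.25)² / 63.25 = 2.0010
  black long-haired: (86 − 63.25)² / 63.25 = 8.1828
  brown short-haired: (65 − 63.25)² / 63.25 = 0.0484
  brown long-haired: (50 − 63.25)² / 63.25 = 2.7757
χ² = 2.0010 + 8.1828 + 0.0484 + 2.7757 = 13.0079 ≈ 13.008

13.008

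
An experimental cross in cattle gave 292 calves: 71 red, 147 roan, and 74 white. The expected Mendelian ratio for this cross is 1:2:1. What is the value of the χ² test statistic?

0.075

The 1:2:1 ratio has 4 parts, so with N = 292 the expected counts are:
  red: 292 × 1/4 = 73
  roan: 292 × 2/4 = 146
  white: 292 × 1/4 = 73
χ² = Σ (O − E)² / E
  red: (71 − 73)² / 73 = 0.0548
  roan: (147 − 146)² / 146 = 0.0068
  white: (74 − 73)² / 73 = 0.0137
χ² = 0.0548 + 0.0068 + 0.0137 = 0.0753 ≈ 0.075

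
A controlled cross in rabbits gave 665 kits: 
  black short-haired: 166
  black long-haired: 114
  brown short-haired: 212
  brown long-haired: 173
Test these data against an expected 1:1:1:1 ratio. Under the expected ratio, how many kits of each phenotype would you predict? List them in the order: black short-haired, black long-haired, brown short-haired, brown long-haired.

Total ratio parts = 4. Expected numbers out of 665:
  black short-haired: 665 × 1/4 = 166.25
  black long-haired: 665 × 1/4 = 166.25
  brown short-haired: 665 × 1/4 = 166.25
  brown long-haired: 665 × 1/4 = 166.25

166.25, 166.25, 166.25, 166.25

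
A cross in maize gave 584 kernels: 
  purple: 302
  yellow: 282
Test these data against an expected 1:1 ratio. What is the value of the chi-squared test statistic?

0.685

Under the 1:1 hypothesis (Σ ratio = 2, N = 584):
  purple: 584 × 1/2 = 292
  yellow: 584 × 1/2 = 292
χ² = Σ (O − E)² / E
  purple: (302 − 292)² / 292 = 0.3425
  yellow: (282 − 292)² / 292 = 0.3425
χ² = 0.3425 + 0.3425 = 0.685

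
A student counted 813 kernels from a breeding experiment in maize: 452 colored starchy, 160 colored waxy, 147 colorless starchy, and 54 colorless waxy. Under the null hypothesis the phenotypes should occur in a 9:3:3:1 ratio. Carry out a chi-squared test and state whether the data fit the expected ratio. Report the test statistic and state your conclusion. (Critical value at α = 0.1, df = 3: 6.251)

The 9:3:3:1 ratio has 16 parts, so with N = 813 the expected counts are:
  colored starchy: 813 × 9/16 = 457.3125
  colored waxy: 813 × 3/16 = 152.4375
  colorless starchy: 813 × 3/16 = 152.4375
  colorless waxy: 813 × 1/16 = 50.8125
χ² = Σ (O − E)² / E
  colored starchy: (452 − 457.3125)² / 457.3125 = 0.0617
  colored waxy: (160 − 152.4375)² / 152.4375 = 0.3752
  colorless starchy: (147 − 152.4375)² / 152.4375 = 0.1940
  colorless waxy: (54 − 50.8125)² / 50.8125 = 0.2000
χ² = 0.0617 + 0.3752 + 0.1940 + 0.2000 = 0.8309 ≈ 0.831
Degrees of freedom = 4 − 1 = 3; critical value at α = 0.1 is 6.251.
Since 0.831 < 6.251, we fail to reject the null hypothesis — the data are consistent with the 9:3:3:1 ratio.

0.831; consistent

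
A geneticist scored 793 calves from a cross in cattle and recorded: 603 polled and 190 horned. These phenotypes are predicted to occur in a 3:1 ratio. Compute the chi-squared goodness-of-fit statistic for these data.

0.458

Expected counts for N = 793 under a 3:1 ratio (total parts = 4):
  polled: 793 × 3/4 = 594.75
  horned: 793 × 1/4 = 198.25
χ² = Σ (O − E)² / E
  polled: (603 − 594.75)² / 594.75 = 0.1144
  horned: (190 − 198.25)² / 198.25 = 0.3433
χ² = 0.1144 + 0.3433 = 0.4577 ≈ 0.458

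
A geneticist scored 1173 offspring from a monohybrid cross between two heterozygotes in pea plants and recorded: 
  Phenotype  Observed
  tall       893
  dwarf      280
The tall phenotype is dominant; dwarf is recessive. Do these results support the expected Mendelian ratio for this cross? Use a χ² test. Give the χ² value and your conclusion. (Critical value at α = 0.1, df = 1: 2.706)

0.798; consistent

For a monohybrid cross between heterozygotes with complete dominance, the expected phenotypic ratio is 3:1.
Total ratio parts = 4. Expected numbers out of 1173:
  tall: 1173 × 3/4 = 879.75
  dwarf: 1173 × 1/4 = 293.25
χ² = Σ (O − E)² / E
  tall: (893 − 879.75)² / 879.75 = 0.1996
  dwarf: (280 − 293.25)² / 293.25 = 0.5987
χ² = 0.1996 + 0.5987 = 0.7983 ≈ 0.798
Degrees of freedom = 2 − 1 = 1; critical value at α = 0.1 is 2.706.
Since 0.798 < 2.706, we fail to reject the null hypothesis — the data are consistent with the 3:1 ratio.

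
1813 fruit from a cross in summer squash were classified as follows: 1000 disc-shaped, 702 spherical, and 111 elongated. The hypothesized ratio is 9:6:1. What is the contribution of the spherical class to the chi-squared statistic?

0.720

Total ratio parts = 16. Expected numbers out of 1813:
  disc-shaped: 1813 × 9/16 = 1019.8125
  spherical: 1813 × 6/16 = 679.875
  elongated: 1813 × 1/16 = 113.3125
Contribution of spherical: (702 − 679.875)² / 679.875 = 0.7200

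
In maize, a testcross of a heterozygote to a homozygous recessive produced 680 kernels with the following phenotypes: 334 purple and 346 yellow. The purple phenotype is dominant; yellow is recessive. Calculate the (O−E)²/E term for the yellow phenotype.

0.106

A testcross of a heterozygote (Aa × aa) gives a 1:1 phenotypic ratio.
Expected counts for N = 680 under a 1:1 ratio (total parts = 2):
  purple: 680 × 1/2 = 340
  yellow: 680 × 1/2 = 340
Contribution of yellow: (346 − 340)² / 340 = 0.1059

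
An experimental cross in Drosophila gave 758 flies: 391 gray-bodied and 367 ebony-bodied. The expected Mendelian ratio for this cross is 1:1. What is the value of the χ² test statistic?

0.760

Under the 1:1 hypothesis (Σ ratio = 2, N = 758):
  gray-bodied: 758 × 1/2 = 379
  ebony-bodied: 758 × 1/2 = 379
χ² = Σ (O − E)² / E
  gray-bodied: (391 − 379)² / 379 = 0.3799
  ebony-bodied: (367 − 379)² / 379 = 0.3799
χ² = 0.3799 + 0.3799 = 0.7598 ≈ 0.760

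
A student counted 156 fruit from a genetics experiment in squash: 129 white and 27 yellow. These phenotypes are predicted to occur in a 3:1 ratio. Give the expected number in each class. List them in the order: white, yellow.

Under the 3:1 hypothesis (Σ ratio = 4, N = 156):
  white: 156 × 3/4 = 117
  yellow: 156 × 1/4 = 39

117, 39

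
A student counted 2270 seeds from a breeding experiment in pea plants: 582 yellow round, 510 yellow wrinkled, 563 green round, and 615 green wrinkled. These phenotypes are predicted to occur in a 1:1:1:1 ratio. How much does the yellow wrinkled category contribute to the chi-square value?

Total ratio parts = 4. Expected numbers out of 2270:
  yellow round: 2270 × 1/4 = 567.5
  yellow wrinkled: 2270 × 1/4 = 567.5
  green round: 2270 × 1/4 = 567.5
  green wrinkled: 2270 × 1/4 = 567.5
Contribution of yellow wrinkled: (510 − 567.5)² / 567.5 = 5.8260

5.826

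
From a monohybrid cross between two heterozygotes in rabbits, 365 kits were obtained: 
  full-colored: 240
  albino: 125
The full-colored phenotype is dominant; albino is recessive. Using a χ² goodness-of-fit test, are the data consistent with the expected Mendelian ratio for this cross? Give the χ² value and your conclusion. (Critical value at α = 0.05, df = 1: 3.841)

16.644; not consistent

For a monohybrid cross between heterozygotes with complete dominance, the expected phenotypic ratio is 3:1.
Total ratio parts = 4. Expected numbers out of 365:
  full-colored: 365 × 3/4 = 273.75
  albino: 365 × 1/4 = 91.25
χ² = Σ (O − E)² / E
  full-colored: (240 − 273.75)² / 273.75 = 4.1610
  albino: (125 − 91.25)² / 91.25 = 12.4829
χ² = 4.1610 + 12.4829 = 16.6439 ≈ 16.644
Degrees of freedom = 2 − 1 = 1; critical value at α = 0.05 is 3.841.
Since 16.644 > 3.841, we reject the null hypothesis — the data do not fit the 3:1 ratio.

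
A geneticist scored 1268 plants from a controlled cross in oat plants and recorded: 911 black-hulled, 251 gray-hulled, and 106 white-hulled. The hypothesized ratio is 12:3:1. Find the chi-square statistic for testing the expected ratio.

11.450

Expected counts for N = 1268 under a 12:3:1 ratio (total parts = 16):
  black-hulled: 1268 × 12/16 = 951
  gray-hulled: 1268 × 3/16 = 237.75
  white-hulled: 1268 × 1/16 = 79.25
χ² = Σ (O − E)² / E
  black-hulled: (911 − 951)² / 951 = 1.6824
  gray-hulled: (251 − 237.75)² / 237.75 = 0.7384
  white-hulled: (106 − 79.25)² / 79.25 = 9.0292
χ² = 1.6824 + 0.7384 + 9.0292 = 11.450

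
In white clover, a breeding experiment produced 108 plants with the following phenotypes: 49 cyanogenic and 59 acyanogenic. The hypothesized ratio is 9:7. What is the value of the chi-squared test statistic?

The 9:7 ratio has 16 parts, so with N = 108 the expected counts are:
  cyanogenic: 108 × 9/16 = 60.75
  acyanogenic: 108 × 7/16 = 47.25
χ² = Σ (O − E)² / E
  cyanogenic: (49 − 60.75)² / 60.75 = 2.2726
  acyanogenic: (59 − 47.25)² / 47.25 = 2.9220
χ² = 2.2726 + 2.9220 = 5.1946 ≈ 5.195

5.195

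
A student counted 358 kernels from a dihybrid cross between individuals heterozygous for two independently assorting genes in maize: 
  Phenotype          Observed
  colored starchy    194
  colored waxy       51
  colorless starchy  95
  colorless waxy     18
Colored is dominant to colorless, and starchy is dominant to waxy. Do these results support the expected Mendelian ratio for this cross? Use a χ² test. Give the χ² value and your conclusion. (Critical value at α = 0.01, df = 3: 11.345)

16.575; not consistent

A dihybrid F₂ with independent assortment and complete dominance at both loci gives a 9:3:3:1 phenotypic ratio.
Total ratio parts = 16. Expected numbers out of 358:
  colored starchy: 358 × 9/16 = 201.375
  colored waxy: 358 × 3/16 = 67.125
  colorless starchy: 358 × 3/16 = 67.125
  colorless waxy: 358 × 1/16 = 22.375
χ² = Σ (O − E)² / E
  colored starchy: (194 − 201.375)² / 201.375 = 0.2701
  colored waxy: (51 − 67.125)² / 67.125 = 3.8736
  colorless starchy: (95 − 67.125)² / 67.125 = 11.5757
  colorless waxy: (18 − 22.375)² / 22.375 = 0.8554
χ² = 0.2701 + 3.8736 + 11.5757 + 0.8554 = 16.5748 ≈ 16.575
Degrees of freedom = 4 − 1 = 3; critical value at α = 0.01 is 11.345.
Since 16.575 > 11.345, we reject the null hypothesis — the data do not fit the 9:3:3:1 ratio.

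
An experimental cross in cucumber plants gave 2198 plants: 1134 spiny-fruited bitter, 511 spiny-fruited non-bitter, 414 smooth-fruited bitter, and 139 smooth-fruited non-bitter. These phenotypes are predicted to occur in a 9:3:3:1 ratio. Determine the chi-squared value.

32.226

Under the 9:3:3:1 hypothesis (Σ ratio = 16, N = 2198):
  spiny-fruited bitter: 2198 × 9/16 = 1236.375
  spiny-fruited non-bitter: 2198 × 3/16 = 412.125
  smooth-fruited bitter: 2198 × 3/16 = 412.125
  smooth-fruited non-bitter: 2198 × 1/16 = 137.375
χ² = Σ (O − E)² / E
  spiny-fruited bitter: (1134 − 1236.375)² / 1236.375 = 8.4769
  spiny-fruited non-bitter: (511 − 412.125)² / 412.125 = 23.7216
  smooth-fruited bitter: (414 − 412.125)² / 412.125 = 0.0085
  smooth-fruited non-bitter: (139 − 137.375)² / 137.375 = 0.0192
χ² = 8.4769 + 23.7216 + 0.0085 + 0.0192 = 32.2262 ≈ 32.226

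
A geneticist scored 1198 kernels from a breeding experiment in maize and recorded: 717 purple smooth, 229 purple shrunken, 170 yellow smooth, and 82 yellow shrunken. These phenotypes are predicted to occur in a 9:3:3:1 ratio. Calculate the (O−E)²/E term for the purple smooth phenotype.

2.760

Expected counts for N = 1198 under a 9:3:3:1 ratio (total parts = 16):
  purple smooth: 1198 × 9/16 = 673.875
  purple shrunken: 1198 × 3/16 = 224.625
  yellow smooth: 1198 × 3/16 = 224.625
  yellow shrunken: 1198 × 1/16 = 74.875
Contribution of purple smooth: (717 − 673.875)² / 673.875 = 2.7598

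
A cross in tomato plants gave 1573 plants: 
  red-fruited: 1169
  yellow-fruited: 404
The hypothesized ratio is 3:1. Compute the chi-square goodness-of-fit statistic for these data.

Total ratio parts = 4. Expected numbers out of 1573:
  red-fruited: 1573 × 3/4 = 1179.75
  yellow-fruited: 1573 × 1/4 = 393.25
χ² = Σ (O − E)² / E
  red-fruited: (1169 − 1179.75)² / 1179.75 = 0.0980
  yellow-fruited: (404 − 393.25)² / 393.25 = 0.2939
χ² = 0.0980 + 0.2939 = 0.3919 ≈ 0.392

0.392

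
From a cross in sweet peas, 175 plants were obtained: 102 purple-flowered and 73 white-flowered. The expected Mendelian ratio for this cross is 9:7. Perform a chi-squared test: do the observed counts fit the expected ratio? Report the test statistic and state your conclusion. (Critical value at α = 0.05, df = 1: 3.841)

Expected counts for N = 175 under a 9:7 ratio (total parts = 16):
  purple-flowered: 175 × 9/16 = 98.4375
  white-flowered: 175 × 7/16 = 76.5625
χ² = Σ (O − E)² / E
  purple-flowered: (102 − 98.4375)² / 98.4375 = 0.1289
  white-flowered: (73 − 76.5625)² / 76.5625 = 0.1658
χ² = 0.1289 + 0.1658 = 0.2947 ≈ 0.295
Degrees of freedom = 2 − 1 = 1; critical value at α = 0.05 is 3.841.
Since 0.295 < 3.841, we fail to reject the null hypothesis — the data are consistent with the 9:7 ratio.

0.295; consistent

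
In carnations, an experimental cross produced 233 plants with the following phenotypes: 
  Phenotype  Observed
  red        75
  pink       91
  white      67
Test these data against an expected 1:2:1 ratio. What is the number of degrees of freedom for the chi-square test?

2

A goodness-of-fit test with 3 phenotype classes has df = 3 − 1 = 2.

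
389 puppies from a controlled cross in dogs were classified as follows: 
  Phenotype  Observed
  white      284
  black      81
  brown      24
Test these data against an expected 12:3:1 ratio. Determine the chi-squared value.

1.101

Expected counts for N = 389 under a 12:3:1 ratio (total parts = 16):
  white: 389 × 12/16 = 291.75
  black: 389 × 3/16 = 72.9375
  brown: 389 × 1/16 = 24.3125
χ² = Σ (O − E)² / E
  white: (284 − 291.75)² / 291.75 = 0.2059
  black: (81 − 72.9375)² / 72.9375 = 0.8912
  brown: (24 − 24.3125)² / 24.3125 = 0.0040
χ² = 0.2059 + 0.8912 + 0.0040 = 1.1011 ≈ 1.101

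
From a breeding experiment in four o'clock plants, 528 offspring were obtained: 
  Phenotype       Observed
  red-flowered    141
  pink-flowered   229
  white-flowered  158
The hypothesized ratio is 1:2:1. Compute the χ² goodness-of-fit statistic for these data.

10.375

Total ratio parts = 4. Expected numbers out of 528:
  red-flowered: 528 × 1/4 = 132
  pink-flowered: 528 × 2/4 = 264
  white-flowered: 528 × 1/4 = 132
χ² = Σ (O − E)² / E
  red-flowered: (141 − 132)² / 132 = 0.6136
  pink-flowered: (229 − 264)² / 264 = 4.6402
  white-flowered: (158 − 132)² / 132 = 5.1212
χ² = 0.6136 + 4.6402 + 5.1212 = 10.375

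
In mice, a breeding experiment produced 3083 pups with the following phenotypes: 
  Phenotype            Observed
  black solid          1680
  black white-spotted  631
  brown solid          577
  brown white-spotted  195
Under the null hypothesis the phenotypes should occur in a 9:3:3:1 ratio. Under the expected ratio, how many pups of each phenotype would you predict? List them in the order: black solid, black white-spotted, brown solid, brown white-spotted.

1734.1875, 578.0625, 578.0625, 192.6875

Expected counts for N = 3083 under a 9:3:3:1 ratio (total parts = 16):
  black solid: 3083 × 9/16 = 1734.1875
  black white-spotted: 3083 × 3/16 = 578.0625
  brown solid: 3083 × 3/16 = 578.0625
  brown white-spotted: 3083 × 1/16 = 192.6875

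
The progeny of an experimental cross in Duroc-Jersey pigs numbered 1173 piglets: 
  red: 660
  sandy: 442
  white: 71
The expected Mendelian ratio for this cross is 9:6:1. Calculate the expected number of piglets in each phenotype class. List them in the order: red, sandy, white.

Total ratio parts = 16. Expected numbers out of 1173:
  red: 1173 × 9/16 = 659.8125
  sandy: 1173 × 6/16 = 439.875
  white: 1173 × 1/16 = 73.3125

659.8125, 439.875, 73.3125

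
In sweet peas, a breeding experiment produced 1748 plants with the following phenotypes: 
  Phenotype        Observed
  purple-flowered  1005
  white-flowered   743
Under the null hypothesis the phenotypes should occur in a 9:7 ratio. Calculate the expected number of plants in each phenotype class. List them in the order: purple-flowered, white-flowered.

Under the 9:7 hypothesis (Σ ratio = 16, N = 1748):
  purple-flowered: 1748 × 9/16 = 983.25
  white-flowered: 1748 × 7/16 = 764.75

983.25, 764.75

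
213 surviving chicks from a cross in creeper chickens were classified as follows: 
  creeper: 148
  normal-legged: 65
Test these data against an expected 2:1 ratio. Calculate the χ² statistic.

0.761

The 2:1 ratio has 3 parts, so with N = 213 the expected counts are:
  creeper: 213 × 2/3 = 142
  normal-legged: 213 × 1/3 = 71
χ² = Σ (O − E)² / E
  creeper: (148 − 142)² / 142 = 0.2535
  normal-legged: (65 − 71)² / 71 = 0.5070
χ² = 0.2535 + 0.5070 = 0.7605 ≈ 0.761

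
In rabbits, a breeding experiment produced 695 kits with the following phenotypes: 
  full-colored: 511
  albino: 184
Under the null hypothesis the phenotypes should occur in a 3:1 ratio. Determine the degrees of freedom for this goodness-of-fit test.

1

A goodness-of-fit test with 2 phenotype classes has df = 2 − 1 = 1.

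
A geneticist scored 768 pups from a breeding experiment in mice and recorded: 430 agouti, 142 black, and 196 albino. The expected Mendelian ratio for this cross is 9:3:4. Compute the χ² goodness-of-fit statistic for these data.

0.120

Expected counts for N = 768 under a 9:3:4 ratio (total parts = 16):
  agouti: 768 × 9/16 = 432
  black: 768 × 3/16 = 144
  albino: 768 × 4/16 = 192
χ² = Σ (O − E)² / E
  agouti: (430 − 432)² / 432 = 0.0093
  black: (142 − 144)² / 144 = 0.0278
  albino: (196 − 192)² / 192 = 0.0833
χ² = 0.0093 + 0.0278 + 0.0833 = 0.1204 ≈ 0.120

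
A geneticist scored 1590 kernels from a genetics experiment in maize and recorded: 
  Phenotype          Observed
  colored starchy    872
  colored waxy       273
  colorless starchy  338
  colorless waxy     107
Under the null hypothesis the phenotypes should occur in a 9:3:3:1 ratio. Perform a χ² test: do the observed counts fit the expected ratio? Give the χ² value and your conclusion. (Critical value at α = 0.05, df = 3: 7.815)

8.596; not consistent

The 9:3:3:1 ratio has 16 parts, so with N = 1590 the expected counts are:
  colored starchy: 1590 × 9/16 = 894.375
  colored waxy: 1590 × 3/16 = 298.125
  colorless starchy: 1590 × 3/16 = 298.125
  colorless waxy: 1590 × 1/16 = 99.375
χ² = Σ (O − E)² / E
  colored starchy: (872 − 894.375)² / 894.375 = 0.5598
  colored waxy: (273 − 298.125)² / 298.125 = 2.1175
  colorless starchy: (338 − 298.125)² / 298.125 = 5.3334
  colorless waxy: (107 − 99.375)² / 99.375 = 0.5851
χ² = 0.5598 + 2.1175 + 5.3334 + 0.5851 = 8.5958 ≈ 8.596
Degrees of freedom = 4 − 1 = 3; critical value at α = 0.05 is 7.815.
Since 8.596 > 7.815, we reject the null hypothesis — the data do not fit the 9:3:3:1 ratio.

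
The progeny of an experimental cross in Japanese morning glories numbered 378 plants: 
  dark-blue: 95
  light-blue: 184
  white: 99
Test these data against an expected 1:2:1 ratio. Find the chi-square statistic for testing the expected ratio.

0.349

The 1:2:1 ratio has 4 parts, so with N = 378 the expected counts are:
  dark-blue: 378 × 1/4 = 94.5
  light-blue: 378 × 2/4 = 189
  white: 378 × 1/4 = 94.5
χ² = Σ (O − E)² / E
  dark-blue: (95 − 94.5)² / 94.5 = 0.0026
  light-blue: (184 − 189)² / 189 = 0.1323
  white: (99 − 94.5)² / 94.5 = 0.2143
χ² = 0.0026 + 0.1323 + 0.2143 = 0.3492 ≈ 0.349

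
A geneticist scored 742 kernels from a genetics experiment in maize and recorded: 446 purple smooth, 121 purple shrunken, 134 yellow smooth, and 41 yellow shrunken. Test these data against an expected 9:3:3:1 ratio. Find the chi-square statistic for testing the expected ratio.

5.136

Expected counts for N = 742 under a 9:3:3:1 ratio (total parts = 16):
  purple smooth: 742 × 9/16 = 417.375
  purple shrunken: 742 × 3/16 = 139.125
  yellow smooth: 742 × 3/16 = 139.125
  yellow shrunken: 742 × 1/16 = 46.375
χ² = Σ (O − E)² / E
  purple smooth: (446 − 417.375)² / 417.375 = 1.9632
  purple shrunken: (121 − 139.125)² / 139.125 = 2.3613
  yellow smooth: (134 − 139.125)² / 139.125 = 0.1888
  yellow shrunken: (41 − 46.375)² / 46.375 = 0.6230
χ² = 1.9632 + 2.3613 + 0.1888 + 0.6230 = 5.1363 ≈ 5.136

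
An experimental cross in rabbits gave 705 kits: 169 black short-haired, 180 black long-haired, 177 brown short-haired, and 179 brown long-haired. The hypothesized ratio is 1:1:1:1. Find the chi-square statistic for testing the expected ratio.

Under the 1:1:1:1 hypothesis (Σ ratio = 4, N = 705):
  black short-haired: 705 × 1/4 = 176.25
  black long-haired: 705 × 1/4 = 176.25
  brown short-haired: 705 × 1/4 = 176.25
  brown long-haired: 705 × 1/4 = 176.25
χ² = Σ (O − E)² / E
  black short-haired: (169 − 176.25)² / 176.25 = 0.2982
  black long-haired: (180 − 176.25)² / 176.25 = 0.0798
  brown short-haired: (177 − 176.25)² / 176.25 = 0.0032
  brown long-haired: (179 − 176.25)² / 176.25 = 0.0429
χ² = 0.2982 + 0.0798 + 0.0032 + 0.0429 = 0.4241 ≈ 0.424

0.424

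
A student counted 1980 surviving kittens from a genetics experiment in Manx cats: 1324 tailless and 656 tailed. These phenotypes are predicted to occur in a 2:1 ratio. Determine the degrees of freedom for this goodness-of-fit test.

1

A goodness-of-fit test with 2 phenotype classes has df = 2 − 1 = 1.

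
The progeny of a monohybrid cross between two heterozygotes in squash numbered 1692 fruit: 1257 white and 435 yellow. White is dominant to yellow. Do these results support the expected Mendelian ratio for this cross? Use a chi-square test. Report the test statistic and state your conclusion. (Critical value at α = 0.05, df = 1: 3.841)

0.454; consistent

For a monohybrid cross between heterozygotes with complete dominance, the expected phenotypic ratio is 3:1.
Under the 3:1 hypothesis (Σ ratio = 4, N = 1692):
  white: 1692 × 3/4 = 1269
  yellow: 1692 × 1/4 = 423
χ² = Σ (O − E)² / E
  white: (1257 − 1269)² / 1269 = 0.1135
  yellow: (435 − 423)² / 423 = 0.3404
χ² = 0.1135 + 0.3404 = 0.4539 ≈ 0.454
Degrees of freedom = 2 − 1 = 1; critical value at α = 0.05 is 3.841.
Since 0.454 < 3.841, we fail to reject the null hypothesis — the data are consistent with the 3:1 ratio.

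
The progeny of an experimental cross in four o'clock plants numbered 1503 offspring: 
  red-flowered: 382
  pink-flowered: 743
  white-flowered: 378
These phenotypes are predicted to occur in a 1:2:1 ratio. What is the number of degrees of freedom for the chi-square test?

A goodness-of-fit test with 3 phenotype classes has df = 3 − 1 = 2.

2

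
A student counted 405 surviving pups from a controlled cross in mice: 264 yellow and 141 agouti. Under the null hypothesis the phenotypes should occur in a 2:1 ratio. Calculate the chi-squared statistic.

0.400

Expected counts for N = 405 under a 2:1 ratio (total parts = 3):
  yellow: 405 × 2/3 = 270
  agouti: 405 × 1/3 = 135
χ² = Σ (O − E)² / E
  yellow: (264 − 270)² / 270 = 0.1333
  agouti: (141 − 135)² / 135 = 0.2667
χ² = 0.1333 + 0.2667 = 0.400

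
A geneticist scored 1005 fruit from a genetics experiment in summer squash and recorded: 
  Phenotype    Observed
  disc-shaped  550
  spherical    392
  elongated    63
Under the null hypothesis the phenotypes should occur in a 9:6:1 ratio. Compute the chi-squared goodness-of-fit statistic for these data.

1.022

Under the 9:6:1 hypothesis (Σ ratio = 16, N = 1005):
  disc-shaped: 1005 × 9/16 = 565.3125
  spherical: 1005 × 6/16 = 376.875
  elongated: 1005 × 1/16 = 62.8125
χ² = Σ (O − E)² / E
  disc-shaped: (550 − 565.3125)² / 565.3125 = 0.4148
  spherical: (392 − 376.875)² / 376.875 = 0.6070
  elongated: (63 − 62.8125)² / 62.8125 = 0.0006
χ² = 0.4148 + 0.6070 + 0.0006 = 1.0224 ≈ 1.022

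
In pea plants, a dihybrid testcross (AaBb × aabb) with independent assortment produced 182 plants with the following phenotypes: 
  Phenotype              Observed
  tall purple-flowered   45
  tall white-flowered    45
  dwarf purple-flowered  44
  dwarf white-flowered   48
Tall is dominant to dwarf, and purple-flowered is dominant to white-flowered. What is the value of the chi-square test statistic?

0.198

A dihybrid testcross with independent assortment gives a 1:1:1:1 ratio.
Total ratio parts = 4. Expected numbers out of 182:
  tall purple-flowered: 182 × 1/4 = 45.5
  tall white-flowered: 182 × 1/4 = 45.5
  dwarf purple-flowered: 182 × 1/4 = 45.5
  dwarf white-flowered: 182 × 1/4 = 45.5
χ² = Σ (O − E)² / E
  tall purple-flowered: (45 − 45.5)² / 45.5 = 0.0055
  tall white-flowered: (45 − 45.5)² / 45.5 = 0.0055
  dwarf purple-flowered: (44 − 45.5)² / 45.5 = 0.0495
  dwarf white-flowered: (48 − 45.5)² / 45.5 = 0.1374
χ² = 0.0055 + 0.0055 + 0.0495 + 0.1374 = 0.1979 ≈ 0.198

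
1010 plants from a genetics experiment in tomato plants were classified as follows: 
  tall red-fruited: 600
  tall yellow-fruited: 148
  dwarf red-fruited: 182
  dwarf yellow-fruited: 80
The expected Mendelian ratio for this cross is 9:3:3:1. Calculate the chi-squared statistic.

Expected counts for N = 1010 under a 9:3:3:1 ratio (total parts = 16):
  tall red-fruited: 1010 × 9/16 = 568.125
  tall yellow-fruited: 1010 × 3/16 = 189.375
  dwarf red-fruited: 1010 × 3/16 = 189.375
  dwarf yellow-fruited: 1010 × 1/16 = 63.125
χ² = Σ (O − E)² / E
  tall red-fruited: (600 − 568.125)² / 568.125 = 1.7884
  tall yellow-fruited: (148 − 189.375)² / 189.375 = 9.0397
  dwarf red-fruited: (182 − 189.375)² / 189.375 = 0.2872
  dwarf yellow-fruited: (80 − 63.125)² / 63.125 = 4.5111
χ² = 1.7884 + 9.0397 + 0.2872 + 4.5111 = 15.6264 ≈ 15.626

15.626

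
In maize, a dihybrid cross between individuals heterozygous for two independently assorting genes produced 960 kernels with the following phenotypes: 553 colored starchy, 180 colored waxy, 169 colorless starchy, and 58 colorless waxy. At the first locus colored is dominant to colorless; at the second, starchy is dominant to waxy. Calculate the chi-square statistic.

A dihybrid F₂ with independent assortment and complete dominance at both loci gives a 9:3:3:1 phenotypic ratio.
Under the 9:3:3:1 hypothesis (Σ ratio = 16, N = 960):
  colored starchy: 960 × 9/16 = 540
  colored waxy: 960 × 3/16 = 180
  colorless starchy: 960 × 3/16 = 180
  colorless waxy: 960 × 1/16 = 60
χ² = Σ (O − E)² / E
  colored starchy: (553 − 540)² / 540 = 0.3130
  colored waxy: (180 − 180)² / 180 = 0.0000
  colorless starchy: (169 − 180)² / 180 = 0.6722
  colorless waxy: (58 − 60)² / 60 = 0.0667
χ² = 0.3130 + 0.0000 + 0.6722 + 0.0667 = 1.0519 ≈ 1.052

1.052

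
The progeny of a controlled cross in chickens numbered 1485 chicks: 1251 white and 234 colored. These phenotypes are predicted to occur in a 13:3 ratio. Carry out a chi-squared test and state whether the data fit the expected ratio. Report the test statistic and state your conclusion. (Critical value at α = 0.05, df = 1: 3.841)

8.729; not consistent

Total ratio parts = 16. Expected numbers out of 1485:
  white: 1485 × 13/16 = 1206.5625
  colored: 1485 × 3/16 = 278.4375
χ² = Σ (O − E)² / E
  white: (1251 − 1206.5625)² / 1206.5625 = 1.6366
  colored: (234 − 278.4375)² / 278.4375 = 7.0920
χ² = 1.6366 + 7.0920 = 8.7286 ≈ 8.729
Degrees of freedom = 2 − 1 = 1; critical value at α = 0.05 is 3.841.
Since 8.729 > 3.841, we reject the null hypothesis — the data do not fit the 13:3 ratio.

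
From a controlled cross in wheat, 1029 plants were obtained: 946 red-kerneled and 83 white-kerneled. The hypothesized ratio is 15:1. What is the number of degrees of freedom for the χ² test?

1

A goodness-of-fit test with 2 phenotype classes has df = 2 − 1 = 1.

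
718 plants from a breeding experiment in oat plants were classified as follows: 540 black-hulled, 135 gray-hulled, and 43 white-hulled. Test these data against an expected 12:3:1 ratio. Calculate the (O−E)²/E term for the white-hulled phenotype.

The 12:3:1 ratio has 16 parts, so with N = 718 the expected counts are:
  black-hulled: 718 × 12/16 = 538.5
  gray-hulled: 718 × 3/16 = 134.625
  white-hulled: 718 × 1/16 = 44.875
Contribution of white-hulled: (43 − 44.875)² / 44.875 = 0.0783

0.078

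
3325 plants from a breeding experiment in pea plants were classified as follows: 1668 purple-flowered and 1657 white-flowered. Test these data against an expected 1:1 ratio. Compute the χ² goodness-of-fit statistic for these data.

0.036

Under the 1:1 hypothesis (Σ ratio = 2, N = 3325):
  purple-flowered: 3325 × 1/2 = 1662.5
  white-flowered: 3325 × 1/2 = 1662.5
χ² = Σ (O − E)² / E
  purple-flowered: (1668 − 1662.5)² / 1662.5 = 0.0182
  white-flowered: (1657 − 1662.5)² / 1662.5 = 0.0182
χ² = 0.0182 + 0.0182 = 0.0364 ≈ 0.036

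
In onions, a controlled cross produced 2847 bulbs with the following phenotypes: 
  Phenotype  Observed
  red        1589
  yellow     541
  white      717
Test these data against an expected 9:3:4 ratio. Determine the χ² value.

0.232

Total ratio parts = 16. Expected numbers out of 2847:
  red: 2847 × 9/16 = 1601.4375
  yellow: 2847 × 3/16 = 533.8125
  white: 2847 × 4/16 = 711.75
χ² = Σ (O − E)² / E
  red: (1589 − 1601.4375)² / 1601.4375 = 0.0966
  yellow: (541 − 533.8125)² / 533.8125 = 0.0968
  white: (717 − 711.75)² / 711.75 = 0.0387
χ² = 0.0966 + 0.0968 + 0.0387 = 0.2321 ≈ 0.232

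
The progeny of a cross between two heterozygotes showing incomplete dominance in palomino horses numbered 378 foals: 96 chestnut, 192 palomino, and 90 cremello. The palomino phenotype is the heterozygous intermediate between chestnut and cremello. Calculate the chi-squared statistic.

0.286

With incomplete dominance, a heterozygote × heterozygote cross gives a 1:2:1 phenotypic ratio.
Expected counts for N = 378 under a 1:2:1 ratio (total parts = 4):
  chestnut: 378 × 1/4 = 94.5
  palomino: 378 × 2/4 = 189
  cremello: 378 × 1/4 = 94.5
χ² = Σ (O − E)² / E
  chestnut: (96 − 94.5)² / 94.5 = 0.0238
  palomino: (192 − 189)² / 189 = 0.0476
  cremello: (90 − 94.5)² / 94.5 = 0.2143
χ² = 0.0238 + 0.0476 + 0.2143 = 0.2857 ≈ 0.286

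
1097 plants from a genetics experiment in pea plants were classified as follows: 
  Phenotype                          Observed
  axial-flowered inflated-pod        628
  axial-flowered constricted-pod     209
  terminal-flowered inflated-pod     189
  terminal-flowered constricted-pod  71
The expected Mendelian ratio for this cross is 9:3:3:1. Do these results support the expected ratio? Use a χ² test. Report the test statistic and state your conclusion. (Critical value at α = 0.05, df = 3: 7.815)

Under the 9:3:3:1 hypothesis (Σ ratio = 16, N = 1097):
  axial-flowered inflated-pod: 1097 × 9/16 = 617.0625
  axial-flowered constricted-pod: 1097 × 3/16 = 205.6875
  terminal-flowered inflated-pod: 1097 × 3/16 = 205.6875
  terminal-flowered constricted-pod: 1097 × 1/16 = 68.5625
χ² = Σ (O − E)² / E
  axial-flowered inflated-pod: (628 − 617.0625)² / 617.0625 = 0.1939
  axial-flowered constricted-pod: (209 − 205.6875)² / 205.6875 = 0.0533
  terminal-flowered inflated-pod: (189 − 205.6875)² / 205.6875 = 1.3539
  terminal-flowered constricted-pod: (71 − 68.5625)² / 68.5625 = 0.0867
χ² = 0.1939 + 0.0533 + 1.3539 + 0.0867 = 1.6878 ≈ 1.688
Degrees of freedom = 4 − 1 = 3; critical value at α = 0.05 is 7.815.
Since 1.688 < 7.815, we fail to reject the null hypothesis — the data are consistent with the 9:3:3:1 ratio.

1.688; consistent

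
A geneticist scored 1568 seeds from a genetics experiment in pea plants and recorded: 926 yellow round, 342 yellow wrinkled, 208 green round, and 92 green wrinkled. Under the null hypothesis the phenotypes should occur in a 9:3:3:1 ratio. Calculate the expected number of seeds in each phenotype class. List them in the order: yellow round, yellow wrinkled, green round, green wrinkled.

882, 294, 294, 98

Under the 9:3:3:1 hypothesis (Σ ratio = 16, N = 1568):
  yellow round: 1568 × 9/16 = 882
  yellow wrinkled: 1568 × 3/16 = 294
  green round: 1568 × 3/16 = 294
  green wrinkled: 1568 × 1/16 = 98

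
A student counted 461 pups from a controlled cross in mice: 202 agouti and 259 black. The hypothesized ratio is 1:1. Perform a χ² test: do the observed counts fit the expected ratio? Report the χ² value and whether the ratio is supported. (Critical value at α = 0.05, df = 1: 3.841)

7.048; not consistent

Expected counts for N = 461 under a 1:1 ratio (total parts = 2):
  agouti: 461 × 1/2 = 230.5
  black: 461 × 1/2 = 230.5
χ² = Σ (O − E)² / E
  agouti: (202 − 230.5)² / 230.5 = 3.5239
  black: (259 − 230.5)² / 230.5 = 3.5239
χ² = 3.5239 + 3.5239 = 7.0478 ≈ 7.048
Degrees of freedom = 2 − 1 = 1; critical value at α = 0.05 is 3.841.
Since 7.048 > 3.841, we reject the null hypothesis — the data do not fit the 1:1 ratio.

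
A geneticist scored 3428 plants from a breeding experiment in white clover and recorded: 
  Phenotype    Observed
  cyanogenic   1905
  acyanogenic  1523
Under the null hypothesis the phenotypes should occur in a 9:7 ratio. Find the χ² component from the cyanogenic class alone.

0.280

The 9:7 ratio has 16 parts, so with N = 3428 the expected counts are:
  cyanogenic: 3428 × 9/16 = 1928.25
  acyanogenic: 3428 × 7/16 = 1499.75
Contribution of cyanogenic: (1905 − 1928.25)² / 1928.25 = 0.2803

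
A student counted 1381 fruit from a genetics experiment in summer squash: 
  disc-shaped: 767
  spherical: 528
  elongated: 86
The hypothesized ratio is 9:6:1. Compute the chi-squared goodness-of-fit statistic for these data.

0.323

Under the 9:6:1 hypothesis (Σ ratio = 16, N = 1381):
  disc-shaped: 1381 × 9/16 = 776.8125
  spherical: 1381 × 6/16 = 517.875
  elongated: 1381 × 1/16 = 86.3125
χ² = Σ (O − E)² / E
  disc-shaped: (767 − 776.8125)² / 776.8125 = 0.1239
  spherical: (528 − 517.875)² / 517.875 = 0.1980
  elongated: (86 − 86.3125)² / 86.3125 = 0.0011
χ² = 0.1239 + 0.1980 + 0.0011 = 0.323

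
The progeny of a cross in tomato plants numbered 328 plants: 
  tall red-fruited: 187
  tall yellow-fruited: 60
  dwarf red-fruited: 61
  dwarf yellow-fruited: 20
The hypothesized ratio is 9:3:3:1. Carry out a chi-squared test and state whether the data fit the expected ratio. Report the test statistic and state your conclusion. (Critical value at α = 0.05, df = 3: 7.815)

0.087; consistent

Total ratio parts = 16. Expected numbers out of 328:
  tall red-fruited: 328 × 9/16 = 184.5
  tall yellow-fruited: 328 × 3/16 = 61.5
  dwarf red-fruited: 328 × 3/16 = 61.5
  dwarf yellow-fruited: 328 × 1/16 = 20.5
χ² = Σ (O − E)² / E
  tall red-fruited: (187 − 184.5)² / 184.5 = 0.0339
  tall yellow-fruited: (60 − 61.5)² / 61.5 = 0.0366
  dwarf red-fruited: (61 − 61.5)² / 61.5 = 0.0041
  dwarf yellow-fruited: (20 − 20.5)² / 20.5 = 0.0122
χ² = 0.0339 + 0.0366 + 0.0041 + 0.0122 = 0.0868 ≈ 0.087
Degrees of freedom = 4 − 1 = 3; critical value at α = 0.05 is 7.815.
Since 0.087 < 7.815, we fail to reject the null hypothesis — the data are consistent with the 9:3:3:1 ratio.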